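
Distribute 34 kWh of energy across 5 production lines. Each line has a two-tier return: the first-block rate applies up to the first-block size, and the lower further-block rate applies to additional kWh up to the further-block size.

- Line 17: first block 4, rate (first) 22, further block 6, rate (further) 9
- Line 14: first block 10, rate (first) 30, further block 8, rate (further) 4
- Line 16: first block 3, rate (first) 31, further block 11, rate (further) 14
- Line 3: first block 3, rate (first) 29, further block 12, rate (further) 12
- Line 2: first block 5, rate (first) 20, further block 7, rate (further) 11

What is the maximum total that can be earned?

794

Rank every tier by rate: Line 16/first 31 > Line 14/first 30 > Line 3/first 29 > Line 17/first 22 > Line 2/first 20 > Line 16/second 14 > Line 3/second 12 > Line 2/second 11 > Line 17/second 9 > Line 14/second 4.
Fill Line 16 first block (3 at 31) → 31 left.
Fill Line 14 first block (10 at 30) → 21 left.
Line 3 first at 29: fill all 3 → 18 left.
Fill Line 17 first block (4 at 22) → 14 left.
Line 2/first (20): +5 → 9 left.
9 remain; put them into Line 16 second at 14.
Total = 31×3 + 30×10 + 29×3 + 22×4 + 20×5 + 14×9 = 794.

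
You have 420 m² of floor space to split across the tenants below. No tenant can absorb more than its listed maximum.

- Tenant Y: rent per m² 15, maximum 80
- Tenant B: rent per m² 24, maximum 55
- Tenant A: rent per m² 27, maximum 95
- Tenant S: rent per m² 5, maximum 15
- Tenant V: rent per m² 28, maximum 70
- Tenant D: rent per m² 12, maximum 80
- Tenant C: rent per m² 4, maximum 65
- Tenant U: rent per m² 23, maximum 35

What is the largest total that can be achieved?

Rank by rent per m²: Tenant V 28 > Tenant A 27 > Tenant B 24 > Tenant U 23 > Tenant Y 15 > Tenant D 12 > Tenant S 5 > Tenant C 4.
Give Tenant V 70 to hit its cap of 70 — 350 left.
Tenant A: +95 to 95 (cap) — 255 left.
Tenant B takes 55 to reach its cap of 55 — 200 left.
Tenant U takes 35 to reach its cap of 35 — 165 left.
Give Tenant Y 80 to hit its cap of 80 — 85 left.
Tenant D takes 80 to reach its cap of 80 — 5 left.
Tenant S: +5 (room for 15) → 5. Pool exhausted.
Total = 15×80 + 24×55 + 27×95 + 5×5 + 28×70 + 12×80 + 23×35 = 8835.

8835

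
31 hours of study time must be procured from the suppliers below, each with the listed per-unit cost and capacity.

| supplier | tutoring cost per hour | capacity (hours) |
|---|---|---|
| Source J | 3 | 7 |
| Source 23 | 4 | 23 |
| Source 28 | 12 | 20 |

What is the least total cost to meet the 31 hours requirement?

Use suppliers in increasing cost order.
Source J (3): use full 7 → 24 hours to go.
Source 23 (4): use full 23 → 1 hours to go.
Take 1 from Source 28 at 12 to finish.
Cost = 7×3 + 23×4 + 1×12 = 125.

125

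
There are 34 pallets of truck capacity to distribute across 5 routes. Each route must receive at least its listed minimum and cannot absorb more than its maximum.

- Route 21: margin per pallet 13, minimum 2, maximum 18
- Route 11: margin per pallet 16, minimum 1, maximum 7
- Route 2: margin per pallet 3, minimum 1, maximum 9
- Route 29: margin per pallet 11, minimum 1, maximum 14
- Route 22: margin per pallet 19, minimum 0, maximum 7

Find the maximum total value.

Meeting every minimum uses 2+1+1+1+0 = 5 pallets, leaving 29.
Order the routes by margin per pallet: Route 22 19 > Route 11 16 > Route 21 13 > Route 29 11 > Route 2 3.
Route 22: +7 to 7 (cap) — 22 left.
Give Route 11 6 more to hit its cap of 7 — 16 left.
Route 21 takes 16 more to reach its cap of 18 — 0 left.
Total = 13×18 + 16×7 + 3×1 + 11×1 + 19×7 = 493.

493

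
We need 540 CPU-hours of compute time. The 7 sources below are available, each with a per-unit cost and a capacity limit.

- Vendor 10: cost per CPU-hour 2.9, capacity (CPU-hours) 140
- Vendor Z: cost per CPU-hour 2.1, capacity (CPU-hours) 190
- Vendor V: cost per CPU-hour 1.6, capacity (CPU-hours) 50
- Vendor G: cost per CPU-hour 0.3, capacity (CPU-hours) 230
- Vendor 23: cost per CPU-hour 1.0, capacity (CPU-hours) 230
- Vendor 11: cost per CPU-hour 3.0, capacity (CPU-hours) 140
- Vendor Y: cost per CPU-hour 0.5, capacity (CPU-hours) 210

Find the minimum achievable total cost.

Use sources in increasing cost order.
Vendor G at 0.3: take all 230 CPU-hours → 310 still needed.
Vendor Y (0.5): use full 210 → 100 CPU-hours to go.
Vendor 23 (1.0): take the remaining 100 → done.
Vendor V, Vendor Z, Vendor 10, Vendor 11: unused.
Cost = 230×0.3 + 210×0.5 + 100×1.0 = 274.

274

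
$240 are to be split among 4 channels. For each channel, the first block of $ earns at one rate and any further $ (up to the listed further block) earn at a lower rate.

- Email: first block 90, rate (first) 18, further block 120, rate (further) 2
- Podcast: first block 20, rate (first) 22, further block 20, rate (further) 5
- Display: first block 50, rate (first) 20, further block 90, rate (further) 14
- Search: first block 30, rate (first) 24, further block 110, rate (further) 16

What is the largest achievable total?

Order all 8 blocks by rate: Search/first 24 > Podcast/first 22 > Display/first 20 > Email/first 18 > Search/second 16 > Display/second 14 > Podcast/second 5 > Email/second 2.
Search/first (24): +30 → 210 left.
Fill Podcast first block (20 at 22) → 190 left.
Fill Display first block (50 at 20) → 140 left.
Fill Email first block (90 at 18) → 50 left.
Search second at 16: only 50 left, fill 50.
Total = 24×30 + 22×20 + 20×50 + 18×90 + 16×50 = 4580.

4580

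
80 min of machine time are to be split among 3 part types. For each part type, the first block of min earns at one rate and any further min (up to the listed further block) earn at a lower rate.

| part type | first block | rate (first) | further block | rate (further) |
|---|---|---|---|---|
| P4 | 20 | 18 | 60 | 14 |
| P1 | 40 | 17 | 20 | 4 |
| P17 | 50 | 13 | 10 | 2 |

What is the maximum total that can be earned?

1320

Treat each block as its own option and order by rate: P4/T1 18 > P1/T1 17 > P4/T2 14 > P17/T1 13 > P1/T2 4 > P17/T2 2.
P4 T1 at 18: fill all 20 — 60 left.
P1 T1 at 17: fill all 40 — 20 left.
P4 T2 at 14: only 20 left, fill 20.
Total = 18×20 + 17×40 + 14×20 = 1320.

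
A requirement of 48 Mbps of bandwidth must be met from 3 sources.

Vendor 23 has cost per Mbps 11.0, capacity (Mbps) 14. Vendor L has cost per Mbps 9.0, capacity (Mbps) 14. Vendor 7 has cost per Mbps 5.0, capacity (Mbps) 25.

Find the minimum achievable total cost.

Cheapest first:
Take 25 from Vendor 7 at 5.0 ; need 23 more.
Take 14 from Vendor L at 9.0 ; need 9 more.
Vendor 23 (11.0): take the remaining 9 ; done.
Cost = 25×5.0 + 14×9.0 + 9×11.0 = 350.

350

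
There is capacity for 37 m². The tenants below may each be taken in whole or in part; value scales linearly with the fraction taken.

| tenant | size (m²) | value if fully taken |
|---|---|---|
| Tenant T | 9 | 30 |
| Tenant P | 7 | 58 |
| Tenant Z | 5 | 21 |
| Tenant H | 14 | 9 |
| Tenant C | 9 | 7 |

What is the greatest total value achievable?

Best value per unit of size first: Tenant P 58/7≈8.29, Tenant Z 21/5≈4.2, Tenant T 30/9≈3.33, Tenant C 7/9≈0.778, Tenant H 9/14≈0.643.
All 7 m² of Tenant P fit (value 58) ; 30 remain.
Tenant Z: take in full, 5 m² for value 21 ; 25 left.
Tenant T: take in full, 9 m² for value 30 ; 16 left.
Tenant C: take in full, 9 m² for value 7 ; 7 left.
Only 7 m² remain; take 7/14 of Tenant H for value 9×7/14 = 4.5.
Total value = 120.5.

120.5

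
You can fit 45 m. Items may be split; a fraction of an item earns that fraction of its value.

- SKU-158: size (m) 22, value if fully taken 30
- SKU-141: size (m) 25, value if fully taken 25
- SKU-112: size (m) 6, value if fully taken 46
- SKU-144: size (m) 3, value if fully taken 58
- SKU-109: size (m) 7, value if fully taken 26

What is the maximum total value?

Rank by value-to-size ratio: SKU-144 58/3≈19.3, SKU-112 46/6≈7.67, SKU-109 26/7≈3.71, SKU-158 30/22≈1.36, SKU-141 25/25≈1.
All 3 m of SKU-144 fit (value 58) — 42 remain.
All 6 m of SKU-112 fit (value 46) — 36 remain.
All 7 m of SKU-109 fit (value 26) — 29 remain.
All 22 m of SKU-158 fit (value 30) — 7 remain.
7 m left: a 7/25 share of SKU-141 gives 25×7/25 = 7.
Total value = 167.

167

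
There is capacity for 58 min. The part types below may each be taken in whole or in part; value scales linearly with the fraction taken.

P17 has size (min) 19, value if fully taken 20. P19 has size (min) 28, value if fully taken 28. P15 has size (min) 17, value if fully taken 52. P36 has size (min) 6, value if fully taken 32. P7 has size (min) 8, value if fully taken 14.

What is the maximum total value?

Best value per unit of size first: P36 32/6≈5.33, P15 52/17≈3.06, P7 14/8≈1.75, P17 20/19≈1.05, P19 28/28≈1.
P36: take in full, 6 min for value 32 ; 52 left.
Take all of P15 (17 min, value 52) ; 35 min left.
P7: take in full, 8 min for value 14 ; 27 left.
Take all of P17 (19 min, value 20) ; 8 min left.
8 min left: a 8/28 share of P19 gives 28×8/28 = 8.
Total value = 126.

126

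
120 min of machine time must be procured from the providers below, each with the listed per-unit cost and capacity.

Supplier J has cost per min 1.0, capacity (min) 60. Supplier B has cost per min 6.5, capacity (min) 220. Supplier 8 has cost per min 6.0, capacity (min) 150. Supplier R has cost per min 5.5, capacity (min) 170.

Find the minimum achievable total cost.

Cheapest first:
Supplier J (1.0): use full 60 ; 60 min to go.
Take 60 from Supplier R at 5.5 to finish.
Supplier 8, Supplier B: unused.
Cost = 60×1.0 + 60×5.5 = 390.

390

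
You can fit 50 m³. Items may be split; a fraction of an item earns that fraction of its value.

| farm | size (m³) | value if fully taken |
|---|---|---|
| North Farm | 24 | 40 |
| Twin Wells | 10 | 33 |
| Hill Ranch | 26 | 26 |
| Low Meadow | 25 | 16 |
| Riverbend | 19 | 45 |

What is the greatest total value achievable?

Rank by value-to-size ratio: Twin Wells 33/10≈3.3, Riverbend 45/19≈2.37, North Farm 40/24≈1.67, Hill Ranch 26/26≈1, Low Meadow 16/25≈0.64.
All 10 m³ of Twin Wells fit (value 33) → 40 remain.
All 19 m³ of Riverbend fit (value 45) → 21 remain.
Fill the last 21 m³ with part of North Farm: 21/24 of it earns 35.
Total value = 113.

113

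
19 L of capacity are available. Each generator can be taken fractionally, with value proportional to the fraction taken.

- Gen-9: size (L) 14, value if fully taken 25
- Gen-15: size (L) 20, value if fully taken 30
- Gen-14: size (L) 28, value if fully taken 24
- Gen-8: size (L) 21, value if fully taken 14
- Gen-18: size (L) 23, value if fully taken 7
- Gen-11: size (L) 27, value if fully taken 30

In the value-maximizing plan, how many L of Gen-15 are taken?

Rank by value-to-size ratio: Gen-9 25/14≈1.79, Gen-15 30/20≈1.5, Gen-11 30/27≈1.11, Gen-14 24/28≈0.857, Gen-8 14/21≈0.667, Gen-18 7/23≈0.304.
Take all of Gen-9 (14 L, value 25) — 5 L left.
Fill the last 5 L with part of Gen-15: 5/20 of it earns 7.5.

5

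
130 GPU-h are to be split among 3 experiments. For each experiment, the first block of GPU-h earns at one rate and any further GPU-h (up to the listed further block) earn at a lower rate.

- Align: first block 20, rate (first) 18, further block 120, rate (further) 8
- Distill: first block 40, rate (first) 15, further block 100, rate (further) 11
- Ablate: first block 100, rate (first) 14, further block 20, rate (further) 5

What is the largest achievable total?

Rank every tier by rate: Align/tier1 18 > Distill/tier1 15 > Ablate/tier1 14 > Distill/tier2 11 > Align/tier2 8 > Ablate/tier2 5.
Fill Align tier1 block (20 at 18) → 110 left.
Fill Distill tier1 block (40 at 15) → 70 left.
70 remain; put them into Ablate tier1 at 14.
Total = 18×20 + 15×40 + 14×70 = 1940.

1940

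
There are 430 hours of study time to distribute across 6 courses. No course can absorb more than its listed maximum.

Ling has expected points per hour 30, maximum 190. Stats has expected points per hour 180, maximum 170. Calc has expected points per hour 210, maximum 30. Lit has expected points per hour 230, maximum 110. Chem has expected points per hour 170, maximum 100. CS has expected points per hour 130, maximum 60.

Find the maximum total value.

81800

Order the courses by expected points per hour: Lit 230 > Calc 210 > Stats 180 > Chem 170 > CS 130 > Ling 30.
Give Lit 110 to hit its cap of 110 ; 320 left.
Calc: +30 to 30 (cap) ; 290 left.
Give Stats 170 to hit its cap of 170 ; 120 left.
Give Chem 100 to hit its cap of 100 ; 20 left.
CS has room for 60 but only 20 remain, so it gets 20.
Total = 180×170 + 210×30 + 230×110 + 170×100 + 130×20 = 81800.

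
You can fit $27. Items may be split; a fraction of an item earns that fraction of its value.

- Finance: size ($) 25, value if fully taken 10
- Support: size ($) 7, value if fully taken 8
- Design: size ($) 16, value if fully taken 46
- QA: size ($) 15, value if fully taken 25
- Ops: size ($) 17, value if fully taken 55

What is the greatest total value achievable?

Rank by value-to-size ratio: Ops 55/17≈3.24, Design 46/16≈2.88, QA 25/15≈1.67, Support 8/7≈1.14, Finance 10/25≈0.4.
Take all of Ops (17 $, value 55) → 10 $ left.
Only 10 $ remain; take 10/16 of Design for value 46×10/16 = 28.75.
Total value = 83.75.

83.75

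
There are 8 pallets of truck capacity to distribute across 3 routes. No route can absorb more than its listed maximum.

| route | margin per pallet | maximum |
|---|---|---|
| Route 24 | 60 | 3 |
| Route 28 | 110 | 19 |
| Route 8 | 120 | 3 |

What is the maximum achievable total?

910

Order the routes by margin per pallet: Route 8 120 > Route 28 110 > Route 24 60.
Route 8 takes 3 to reach its cap of 3 ; 5 left.
Route 28: +5 (room for 19) → 5. Pool exhausted.
Total = 110×5 + 120×3 = 910.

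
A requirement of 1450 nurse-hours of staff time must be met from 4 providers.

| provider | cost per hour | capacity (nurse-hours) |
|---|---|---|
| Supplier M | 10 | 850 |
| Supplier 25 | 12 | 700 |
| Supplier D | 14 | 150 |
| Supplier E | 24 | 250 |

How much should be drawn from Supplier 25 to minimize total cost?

600

Fill from the cheapest provider first.
Supplier M at 10: take all 850 nurse-hours → 600 still needed.
Supplier 25 at 12: take 600 of its 700 → requirement met.
Supplier D, Supplier E: unused.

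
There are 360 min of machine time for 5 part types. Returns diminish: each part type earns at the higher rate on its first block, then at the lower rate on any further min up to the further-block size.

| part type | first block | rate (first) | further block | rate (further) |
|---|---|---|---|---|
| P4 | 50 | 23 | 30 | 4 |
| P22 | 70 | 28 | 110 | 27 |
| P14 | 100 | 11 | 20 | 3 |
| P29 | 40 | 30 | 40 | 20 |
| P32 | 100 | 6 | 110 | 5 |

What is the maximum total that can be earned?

8630

Treat each block as its own option and order by rate: P29/T1 30 > P22/T1 28 > P22/T2 27 > P4/T1 23 > P29/T2 20 > P14/T1 11 > P32/T1 6 > P32/T2 5 > P4/T2 4 > P14/T2 3.
P29 T1 at 30: fill all 40 → 320 left.
Fill P22 T1 block (70 at 28) → 250 left.
P22 T2 at 27: fill all 110 → 140 left.
P4/T1 (23): +50 → 90 left.
P29 T2 at 20: fill all 40 → 50 left.
50 remain; put them into P14 T1 at 11.
Total = 30×40 + 28×70 + 27×110 + 23×50 + 20×40 + 11×50 = 8630.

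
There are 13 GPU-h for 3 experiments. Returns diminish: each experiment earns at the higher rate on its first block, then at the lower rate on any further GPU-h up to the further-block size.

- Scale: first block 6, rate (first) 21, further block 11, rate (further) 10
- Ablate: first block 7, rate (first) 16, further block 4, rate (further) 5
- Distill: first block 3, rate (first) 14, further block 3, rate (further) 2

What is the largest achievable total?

238

Rank every tier by rate: Scale/first 21 > Ablate/first 16 > Distill/first 14 > Scale/second 10 > Ablate/second 5 > Distill/second 2.
Scale first at 21: fill all 6 — 7 left.
Ablate/first (16): +7 — 0 left.
Total = 21×6 + 16×7 = 238.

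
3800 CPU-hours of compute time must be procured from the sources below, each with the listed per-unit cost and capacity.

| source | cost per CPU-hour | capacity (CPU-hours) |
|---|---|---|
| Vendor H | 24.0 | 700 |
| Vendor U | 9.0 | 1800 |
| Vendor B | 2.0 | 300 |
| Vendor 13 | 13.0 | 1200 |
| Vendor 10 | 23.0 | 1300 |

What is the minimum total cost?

43900

Fill from the cheapest source first.
Vendor B at 2.0: take all 300 CPU-hours — 3500 still needed.
Vendor U at 9.0: take all 1800 CPU-hours — 1700 still needed.
Take 1200 from Vendor 13 at 13.0 — need 500 more.
Vendor 10 (23.0): take the remaining 500 — done.
Vendor H: unused.
Cost = 300×2.0 + 1800×9.0 + 1200×13.0 + 500×23.0 = 43900.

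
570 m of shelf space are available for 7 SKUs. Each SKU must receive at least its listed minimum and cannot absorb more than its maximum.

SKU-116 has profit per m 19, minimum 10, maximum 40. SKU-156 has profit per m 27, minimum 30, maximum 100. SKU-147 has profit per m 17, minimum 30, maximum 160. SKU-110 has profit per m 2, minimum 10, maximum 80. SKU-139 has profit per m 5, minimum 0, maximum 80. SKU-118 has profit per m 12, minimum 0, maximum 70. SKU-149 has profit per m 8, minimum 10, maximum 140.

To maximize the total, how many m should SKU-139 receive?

50

Meeting every minimum uses 10+30+30+10+0+0+10 = 90 m, leaving 480.
Order the SKUs by profit per m: SKU-156 27 > SKU-116 19 > SKU-147 17 > SKU-118 12 > SKU-149 8 > SKU-139 5 > SKU-110 2.
Give SKU-156 70 more to hit its cap of 100 → 410 left.
Give SKU-116 30 more to hit its cap of 40 → 380 left.
SKU-147: +130 to 160 (cap) → 250 left.
SKU-118: +70 to 70 (cap) → 180 left.
SKU-149 takes 130 more to reach its cap of 140 → 50 left.
Only 50 left; SKU-139 takes them to reach 50.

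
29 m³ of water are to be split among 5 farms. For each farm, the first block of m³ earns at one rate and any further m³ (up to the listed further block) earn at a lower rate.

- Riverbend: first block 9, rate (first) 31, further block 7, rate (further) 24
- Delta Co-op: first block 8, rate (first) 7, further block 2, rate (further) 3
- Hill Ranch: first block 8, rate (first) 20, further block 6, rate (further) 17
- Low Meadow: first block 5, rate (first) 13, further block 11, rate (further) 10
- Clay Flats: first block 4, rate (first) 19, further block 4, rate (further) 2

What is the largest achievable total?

Treat each block as its own option and order by rate: Riverbend/T1 31 > Riverbend/T2 24 > Hill Ranch/T1 20 > Clay Flats/T1 19 > Hill Ranch/T2 17 > Low Meadow/T1 13 > Low Meadow/T2 10 > Delta Co-op/T1 7 > Delta Co-op/T2 3 > Clay Flats/T2 2.
Riverbend T1 at 31: fill all 9 → 20 left.
Fill Riverbend T2 block (7 at 24) → 13 left.
Fill Hill Ranch T1 block (8 at 20) → 5 left.
Fill Clay Flats T1 block (4 at 19) → 1 left.
1 remain; put them into Hill Ranch T2 at 17.
Total = 31×9 + 24×7 + 20×8 + 19×4 + 17×1 = 700.

700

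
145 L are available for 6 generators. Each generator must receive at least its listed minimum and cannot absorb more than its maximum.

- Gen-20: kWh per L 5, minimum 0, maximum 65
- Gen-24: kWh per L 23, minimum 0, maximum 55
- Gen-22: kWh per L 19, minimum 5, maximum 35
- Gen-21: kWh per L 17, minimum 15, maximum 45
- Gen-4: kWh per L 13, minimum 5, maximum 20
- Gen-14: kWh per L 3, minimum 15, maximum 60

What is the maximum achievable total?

Meeting every minimum uses 0+0+5+15+5+15 = 40 L, leaving 105.
Rank by kWh per L: Gen-24 23 > Gen-22 19 > Gen-21 17 > Gen-4 13 > Gen-20 5 > Gen-14 3.
Gen-24: +55 to 55 (cap) ; 50 left.
Give Gen-22 30 more to hit its cap of 35 ; 20 left.
Gen-21: +20 (room for 30) → 35. Pool exhausted.
Total = 23×55 + 19×35 + 17×35 + 13×5 + 3×15 = 2635.

2635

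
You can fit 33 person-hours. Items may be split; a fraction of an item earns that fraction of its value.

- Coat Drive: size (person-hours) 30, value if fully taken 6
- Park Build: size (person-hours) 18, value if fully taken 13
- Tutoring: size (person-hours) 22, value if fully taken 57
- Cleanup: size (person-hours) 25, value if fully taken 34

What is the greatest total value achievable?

71.96

Sort by value density: Tutoring 57/22≈2.59, Cleanup 34/25≈1.36, Park Build 13/18≈0.722, Coat Drive 6/30≈0.2.
Take all of Tutoring (22 person-hours, value 57) — 11 person-hours left.
Fill the last 11 person-hours with part of Cleanup: 11/25 of it earns 14.96.
Total value = 71.96.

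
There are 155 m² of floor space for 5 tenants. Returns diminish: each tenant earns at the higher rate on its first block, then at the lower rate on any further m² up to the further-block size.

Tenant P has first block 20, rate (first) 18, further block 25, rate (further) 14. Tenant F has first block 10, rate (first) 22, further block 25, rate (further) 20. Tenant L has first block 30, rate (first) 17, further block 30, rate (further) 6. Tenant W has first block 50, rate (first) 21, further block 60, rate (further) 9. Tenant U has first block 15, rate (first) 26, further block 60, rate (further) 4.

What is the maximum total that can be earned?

3100

Treat each block as its own option and order by rate: Tenant U/tier1 26 > Tenant F/tier1 22 > Tenant W/tier1 21 > Tenant F/tier2 20 > Tenant P/tier1 18 > Tenant L/tier1 17 > Tenant P/tier2 14 > Tenant W/tier2 9 > Tenant L/tier2 6 > Tenant U/tier2 4.
Tenant U tier1 at 26: fill all 15 ; 140 left.
Tenant F/tier1 (22): +10 ; 130 left.
Tenant W tier1 at 21: fill all 50 ; 80 left.
Tenant F/tier2 (20): +25 ; 55 left.
Tenant P tier1 at 18: fill all 20 ; 35 left.
Fill Tenant L tier1 block (30 at 17) ; 5 left.
5 remain; put them into Tenant P tier2 at 14.
Total = 26×15 + 22×10 + 21×50 + 20×25 + 18×20 + 17×30 + 14×5 = 3100.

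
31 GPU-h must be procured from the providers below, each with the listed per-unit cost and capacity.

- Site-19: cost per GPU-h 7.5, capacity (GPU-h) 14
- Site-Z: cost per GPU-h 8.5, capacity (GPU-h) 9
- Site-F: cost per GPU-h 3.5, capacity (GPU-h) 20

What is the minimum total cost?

Fill from the cheapest provider first.
Site-F (3.5): use full 20 ; 11 GPU-h to go.
Take 11 from Site-19 at 7.5 to finish.
Site-Z: unused.
Cost = 20×3.5 + 11×7.5 = 152.5.

152.5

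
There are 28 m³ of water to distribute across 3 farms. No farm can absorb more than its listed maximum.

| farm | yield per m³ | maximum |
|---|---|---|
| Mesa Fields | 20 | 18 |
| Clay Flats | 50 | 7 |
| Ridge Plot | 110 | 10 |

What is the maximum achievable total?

1670

Order the farms by yield per m³: Ridge Plot 110 > Clay Flats 50 > Mesa Fields 20.
Ridge Plot: +10 to 10 (cap) → 18 left.
Clay Flats takes 7 to reach its cap of 7 → 11 left.
Mesa Fields has room for 18 but only 11 remain, so it gets 11.
Total = 20×11 + 50×7 + 110×10 = 1670.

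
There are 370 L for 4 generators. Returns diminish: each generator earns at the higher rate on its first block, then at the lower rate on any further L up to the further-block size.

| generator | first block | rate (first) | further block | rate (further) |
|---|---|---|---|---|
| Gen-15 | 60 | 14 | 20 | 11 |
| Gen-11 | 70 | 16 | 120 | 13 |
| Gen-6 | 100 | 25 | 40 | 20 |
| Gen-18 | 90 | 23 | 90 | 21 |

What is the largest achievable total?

8060

Rank every tier by rate: Gen-6/tier1 25 > Gen-18/tier1 23 > Gen-18/tier2 21 > Gen-6/tier2 20 > Gen-11/tier1 16 > Gen-15/tier1 14 > Gen-11/tier2 13 > Gen-15/tier2 11.
Fill Gen-6 tier1 block (100 at 25) — 270 left.
Fill Gen-18 tier1 block (90 at 23) — 180 left.
Gen-18/tier2 (21): +90 — 90 left.
Gen-6/tier2 (20): +40 — 50 left.
Gen-11/tier1: +50 of 70 at 16; pool empty.
Total = 25×100 + 23×90 + 21×90 + 20×40 + 16×50 = 8060.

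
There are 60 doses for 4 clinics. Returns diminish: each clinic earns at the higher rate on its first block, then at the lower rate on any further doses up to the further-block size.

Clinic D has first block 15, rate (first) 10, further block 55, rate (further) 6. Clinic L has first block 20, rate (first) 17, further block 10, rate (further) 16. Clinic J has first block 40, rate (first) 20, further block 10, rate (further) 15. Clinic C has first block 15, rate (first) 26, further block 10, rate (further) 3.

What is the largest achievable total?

1275

Treat each block as its own option and order by rate: Clinic C/tier1 26 > Clinic J/tier1 20 > Clinic L/tier1 17 > Clinic L/tier2 16 > Clinic J/tier2 15 > Clinic D/tier1 10 > Clinic D/tier2 6 > Clinic C/tier2 3.
Fill Clinic C tier1 block (15 at 26) → 45 left.
Fill Clinic J tier1 block (40 at 20) → 5 left.
Clinic L/tier1: +5 of 20 at 17; pool empty.
Total = 26×15 + 20×40 + 17×5 = 1275.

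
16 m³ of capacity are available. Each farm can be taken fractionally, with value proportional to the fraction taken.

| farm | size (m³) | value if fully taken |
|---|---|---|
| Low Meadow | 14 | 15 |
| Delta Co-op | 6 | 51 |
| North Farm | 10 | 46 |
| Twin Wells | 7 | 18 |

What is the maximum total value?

97

Sort by value density: Delta Co-op 51/6≈8.5, North Farm 46/10≈4.6, Twin Wells 18/7≈2.57, Low Meadow 15/14≈1.07.
All 6 m³ of Delta Co-op fit (value 51) → 10 remain.
All 10 m³ of North Farm fit (value 46) → 0 remain.
Total value = 97.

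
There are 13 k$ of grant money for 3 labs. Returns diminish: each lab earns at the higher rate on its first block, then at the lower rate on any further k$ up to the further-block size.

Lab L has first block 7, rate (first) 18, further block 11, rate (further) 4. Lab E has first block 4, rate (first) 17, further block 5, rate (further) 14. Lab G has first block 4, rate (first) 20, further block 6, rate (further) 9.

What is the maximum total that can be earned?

240

Order all 6 blocks by rate: Lab G/T1 20 > Lab L/T1 18 > Lab E/T1 17 > Lab E/T2 14 > Lab G/T2 9 > Lab L/T2 4.
Fill Lab G T1 block (4 at 20) — 9 left.
Fill Lab L T1 block (7 at 18) — 2 left.
2 remain; put them into Lab E T1 at 17.
Total = 20×4 + 18×7 + 17×2 = 240.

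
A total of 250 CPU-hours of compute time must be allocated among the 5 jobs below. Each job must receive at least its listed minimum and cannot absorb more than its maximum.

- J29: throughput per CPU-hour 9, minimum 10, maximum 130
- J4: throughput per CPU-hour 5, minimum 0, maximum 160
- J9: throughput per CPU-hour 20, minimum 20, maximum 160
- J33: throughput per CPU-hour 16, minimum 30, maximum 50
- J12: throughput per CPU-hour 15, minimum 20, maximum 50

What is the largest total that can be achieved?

4540

Meeting every minimum uses 10+0+20+30+20 = 80 CPU-hours, leaving 170.
Highest throughput per CPU-hour first: J9 20 > J33 16 > J12 15 > J29 9 > J4 5.
J9 takes 140 more to reach its cap of 160 → 30 left.
J33 takes 20 more to reach its cap of 50 → 10 left.
Only 10 left; J12 takes them to reach 30.
Total = 9×10 + 20×160 + 16×50 + 15×30 = 4540.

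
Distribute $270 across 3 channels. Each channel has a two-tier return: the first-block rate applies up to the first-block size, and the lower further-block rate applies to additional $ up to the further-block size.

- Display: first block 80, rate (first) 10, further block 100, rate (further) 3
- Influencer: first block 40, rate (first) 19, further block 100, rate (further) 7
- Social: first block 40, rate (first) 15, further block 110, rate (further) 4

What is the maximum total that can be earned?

Order all 6 blocks by rate: Influencer/T1 19 > Social/T1 15 > Display/T1 10 > Influencer/T2 7 > Social/T2 4 > Display/T2 3.
Influencer/T1 (19): +40 → 230 left.
Social T1 at 15: fill all 40 → 190 left.
Fill Display T1 block (80 at 10) → 110 left.
Influencer/T2 (7): +100 → 10 left.
10 remain; put them into Social T2 at 4.
Total = 19×40 + 15×40 + 10×80 + 7×100 + 4×10 = 2900.

2900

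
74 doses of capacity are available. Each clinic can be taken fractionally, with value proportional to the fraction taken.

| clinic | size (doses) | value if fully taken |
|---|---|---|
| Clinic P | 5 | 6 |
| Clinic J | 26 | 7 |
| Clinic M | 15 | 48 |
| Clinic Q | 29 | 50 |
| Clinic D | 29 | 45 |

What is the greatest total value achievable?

Best value per unit of size first: Clinic M 48/15≈3.2, Clinic Q 50/29≈1.72, Clinic D 45/29≈1.55, Clinic P 6/5≈1.2, Clinic J 7/26≈0.269.
Clinic M: take in full, 15 doses for value 48 → 59 left.
Clinic Q: take in full, 29 doses for value 50 → 30 left.
Clinic D: take in full, 29 doses for value 45 → 1 left.
Fill the last 1 doses with part of Clinic P: 1/5 of it earns 1.2.
Total value = 144.2.

144.2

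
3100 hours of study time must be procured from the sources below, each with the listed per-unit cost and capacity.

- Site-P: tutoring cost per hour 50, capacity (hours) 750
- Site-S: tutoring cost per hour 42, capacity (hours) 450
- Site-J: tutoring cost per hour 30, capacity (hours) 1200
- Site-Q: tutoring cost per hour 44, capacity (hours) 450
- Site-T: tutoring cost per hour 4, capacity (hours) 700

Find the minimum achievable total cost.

Use sources in increasing cost order.
Site-T (4): use full 700 — 2400 hours to go.
Site-J (30): use full 1200 — 1200 hours to go.
Take 450 from Site-S at 42 — need 750 more.
Take 450 from Site-Q at 44 — need 300 more.
Take 300 from Site-P at 50 to finish.
Cost = 700×4 + 1200×30 + 450×42 + 450×44 + 300×50 = 92500.

92500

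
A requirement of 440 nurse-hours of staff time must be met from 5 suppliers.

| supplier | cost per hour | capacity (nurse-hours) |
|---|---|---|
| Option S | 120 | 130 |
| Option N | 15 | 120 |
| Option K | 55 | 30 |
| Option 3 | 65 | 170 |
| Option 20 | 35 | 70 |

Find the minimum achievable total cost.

22950

Cheapest first:
Option N at 15: take all 120 nurse-hours → 320 still needed.
Option 20 at 35: take all 70 nurse-hours → 250 still needed.
Option K at 55: take all 30 nurse-hours → 220 still needed.
Option 3 (65): use full 170 → 50 nurse-hours to go.
Option S at 120: take 50 of its 130 → requirement met.
Cost = 120×15 + 70×35 + 30×55 + 170×65 + 50×120 = 22950.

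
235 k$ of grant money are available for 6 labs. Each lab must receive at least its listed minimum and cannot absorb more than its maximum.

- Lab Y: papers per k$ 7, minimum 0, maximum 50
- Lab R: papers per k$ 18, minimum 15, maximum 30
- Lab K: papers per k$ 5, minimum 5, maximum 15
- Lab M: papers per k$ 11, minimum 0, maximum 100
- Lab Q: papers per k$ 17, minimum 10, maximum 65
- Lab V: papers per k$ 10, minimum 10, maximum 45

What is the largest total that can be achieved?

3120

Meeting every minimum uses 0+15+5+0+10+10 = 40 k$, leaving 195.
Rank by papers per k$: Lab R 18 > Lab Q 17 > Lab M 11 > Lab V 10 > Lab Y 7 > Lab K 5.
Give Lab R 15 more to hit its cap of 30 — 180 left.
Lab Q takes 55 more to reach its cap of 65 — 125 left.
Lab M takes 100 more to reach its cap of 100 — 25 left.
Lab V: +25 (room for 35) → 35. Pool exhausted.
Total = 18×30 + 5×5 + 11×100 + 17×65 + 10×35 = 3120.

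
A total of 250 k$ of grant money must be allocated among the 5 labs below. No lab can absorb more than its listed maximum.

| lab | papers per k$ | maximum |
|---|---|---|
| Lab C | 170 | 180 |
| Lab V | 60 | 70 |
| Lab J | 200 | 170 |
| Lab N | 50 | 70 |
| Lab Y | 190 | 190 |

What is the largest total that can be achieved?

Order the labs by papers per k$: Lab J 200 > Lab Y 190 > Lab C 170 > Lab V 60 > Lab N 50.
Lab J: +170 to 170 (cap) — 80 left.
Only 80 left; Lab Y takes them to reach 80.
Total = 200×170 + 190×80 = 49200.

49200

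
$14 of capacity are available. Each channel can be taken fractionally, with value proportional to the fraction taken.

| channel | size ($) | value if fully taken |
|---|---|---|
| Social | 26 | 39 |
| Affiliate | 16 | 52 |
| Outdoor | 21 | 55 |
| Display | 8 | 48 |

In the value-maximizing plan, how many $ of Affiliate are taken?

Sort by value density: Display 48/8≈6, Affiliate 52/16≈3.25, Outdoor 55/21≈2.62, Social 39/26≈1.5.
Take all of Display (8 $, value 48) — 6 $ left.
Only 6 $ remain; take 6/16 of Affiliate for value 52×6/16 = 19.5.

6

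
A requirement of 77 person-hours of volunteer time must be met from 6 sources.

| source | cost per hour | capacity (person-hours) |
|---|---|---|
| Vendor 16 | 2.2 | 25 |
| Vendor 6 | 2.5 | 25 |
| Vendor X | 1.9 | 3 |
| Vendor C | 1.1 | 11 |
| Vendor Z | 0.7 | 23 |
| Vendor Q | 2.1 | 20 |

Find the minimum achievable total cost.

Use sources in increasing cost order.
Vendor Z (0.7): use full 23 ; 54 person-hours to go.
Vendor C (1.1): use full 11 ; 43 person-hours to go.
Vendor X at 1.9: take all 3 person-hours ; 40 still needed.
Vendor Q at 2.1: take all 20 person-hours ; 20 still needed.
Take 20 from Vendor 16 at 2.2 to finish.
Vendor 6: unused.
Cost = 23×0.7 + 11×1.1 + 3×1.9 + 20×2.1 + 20×2.2 = 119.9.

119.9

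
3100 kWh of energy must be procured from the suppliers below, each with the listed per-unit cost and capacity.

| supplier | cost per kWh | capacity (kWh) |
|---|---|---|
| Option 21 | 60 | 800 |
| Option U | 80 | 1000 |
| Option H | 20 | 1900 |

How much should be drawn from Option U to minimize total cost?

400

Fill from the cheapest supplier first.
Option H (20): use full 1900 ; 1200 kWh to go.
Option 21 (60): use full 800 ; 400 kWh to go.
Take 400 from Option U at 80 to finish.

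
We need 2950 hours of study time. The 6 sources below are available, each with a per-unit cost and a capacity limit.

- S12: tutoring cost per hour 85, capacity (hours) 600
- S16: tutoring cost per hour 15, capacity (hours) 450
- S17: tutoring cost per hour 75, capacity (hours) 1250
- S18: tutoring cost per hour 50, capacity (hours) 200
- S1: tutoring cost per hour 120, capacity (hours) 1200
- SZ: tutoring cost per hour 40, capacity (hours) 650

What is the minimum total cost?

Fill from the cheapest source first.
Take 450 from S16 at 15 ; need 2500 more.
Take 650 from SZ at 40 ; need 1850 more.
S18 (50): use full 200 ; 1650 hours to go.
Take 1250 from S17 at 75 ; need 400 more.
Take 400 from S12 at 85 to finish.
S1: unused.
Cost = 450×15 + 650×40 + 200×50 + 1250×75 + 400×85 = 170500.

170500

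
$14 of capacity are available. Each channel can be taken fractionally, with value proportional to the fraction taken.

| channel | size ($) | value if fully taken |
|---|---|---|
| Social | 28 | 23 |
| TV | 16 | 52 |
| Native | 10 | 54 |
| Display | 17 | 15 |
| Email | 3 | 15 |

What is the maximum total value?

Rank by value-to-size ratio: Native 54/10≈5.4, Email 15/3≈5, TV 52/16≈3.25, Display 15/17≈0.882, Social 23/28≈0.821.
Take all of Native (10 $, value 54) ; 4 $ left.
Email: take in full, 3 $ for value 15 ; 1 left.
Fill the last 1 $ with part of TV: 1/16 of it earns 3.25.
Total value = 72.25.

72.25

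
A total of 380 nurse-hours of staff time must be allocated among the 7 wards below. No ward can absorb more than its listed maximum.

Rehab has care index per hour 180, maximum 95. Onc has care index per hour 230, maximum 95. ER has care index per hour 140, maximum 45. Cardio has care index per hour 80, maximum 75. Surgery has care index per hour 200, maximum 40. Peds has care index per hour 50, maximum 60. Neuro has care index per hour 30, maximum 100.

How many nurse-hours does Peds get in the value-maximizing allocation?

Rank by care index per hour: Onc 230 > Surgery 200 > Rehab 180 > ER 140 > Cardio 80 > Peds 50 > Neuro 30.
Onc takes 95 to reach its cap of 95 — 285 left.
Surgery: +40 to 40 (cap) — 245 left.
Rehab takes 95 to reach its cap of 95 — 150 left.
Give ER 45 to hit its cap of 45 — 105 left.
Give Cardio 75 to hit its cap of 75 — 30 left.
Peds has room for 60 but only 30 remain, so it gets 30.

30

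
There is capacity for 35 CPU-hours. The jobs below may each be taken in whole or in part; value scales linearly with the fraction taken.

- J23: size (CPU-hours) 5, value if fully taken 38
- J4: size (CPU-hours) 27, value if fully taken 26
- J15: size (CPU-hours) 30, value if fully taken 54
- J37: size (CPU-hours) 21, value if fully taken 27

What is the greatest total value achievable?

92

Sort by value density: J23 38/5≈7.6, J15 54/30≈1.8, J37 27/21≈1.29, J4 26/27≈0.963.
All 5 CPU-hours of J23 fit (value 38) — 30 remain.
Take all of J15 (30 CPU-hours, value 54) — 0 CPU-hours left.
Total value = 92.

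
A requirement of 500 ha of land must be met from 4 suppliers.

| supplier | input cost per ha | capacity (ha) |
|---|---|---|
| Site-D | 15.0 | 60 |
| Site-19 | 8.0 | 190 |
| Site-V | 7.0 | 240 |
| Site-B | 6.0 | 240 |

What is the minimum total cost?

Fill from the cheapest supplier first.
Site-B at 6.0: take all 240 ha → 260 still needed.
Take 240 from Site-V at 7.0 → need 20 more.
Take 20 from Site-19 at 8.0 to finish.
Site-D: unused.
Cost = 240×6.0 + 240×7.0 + 20×8.0 = 3280.

3280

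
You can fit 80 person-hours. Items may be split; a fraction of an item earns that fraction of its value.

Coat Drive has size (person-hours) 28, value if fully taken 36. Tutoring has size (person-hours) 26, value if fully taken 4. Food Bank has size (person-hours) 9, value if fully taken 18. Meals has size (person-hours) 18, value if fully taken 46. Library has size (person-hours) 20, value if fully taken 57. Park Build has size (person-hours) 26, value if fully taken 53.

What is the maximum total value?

183

Rank by value-to-size ratio: Library 57/20≈2.85, Meals 46/18≈2.56, Park Build 53/26≈2.04, Food Bank 18/9≈2, Coat Drive 36/28≈1.29, Tutoring 4/26≈0.154.
Take all of Library (20 person-hours, value 57) ; 60 person-hours left.
Meals: take in full, 18 person-hours for value 46 ; 42 left.
Park Build: take in full, 26 person-hours for value 53 ; 16 left.
All 9 person-hours of Food Bank fit (value 18) ; 7 remain.
7 person-hours left: a 7/28 share of Coat Drive gives 36×7/28 = 9.
Total value = 183.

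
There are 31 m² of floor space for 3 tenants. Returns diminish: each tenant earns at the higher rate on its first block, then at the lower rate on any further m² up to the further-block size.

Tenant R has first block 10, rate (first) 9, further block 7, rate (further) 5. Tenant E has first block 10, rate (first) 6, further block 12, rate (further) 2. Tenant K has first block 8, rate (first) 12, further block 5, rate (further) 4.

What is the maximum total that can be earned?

Rank every tier by rate: Tenant K/T1 12 > Tenant R/T1 9 > Tenant E/T1 6 > Tenant R/T2 5 > Tenant K/T2 4 > Tenant E/T2 2.
Tenant K T1 at 12: fill all 8 ; 23 left.
Tenant R/T1 (9): +10 ; 13 left.
Tenant E T1 at 6: fill all 10 ; 3 left.
Tenant R/T2: +3 of 7 at 5; pool empty.
Total = 12×8 + 9×10 + 6×10 + 5×3 = 261.

261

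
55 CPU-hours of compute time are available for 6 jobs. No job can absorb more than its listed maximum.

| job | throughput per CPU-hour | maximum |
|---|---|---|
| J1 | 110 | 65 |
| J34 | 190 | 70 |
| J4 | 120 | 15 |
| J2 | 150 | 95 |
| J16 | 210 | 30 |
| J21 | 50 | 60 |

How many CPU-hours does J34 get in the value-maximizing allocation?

25

Order the jobs by throughput per CPU-hour: J16 210 > J34 190 > J2 150 > J4 120 > J1 110 > J21 50.
Give J16 30 to hit its cap of 30 ; 25 left.
J34: +25 (room for 70) → 25. Pool exhausted.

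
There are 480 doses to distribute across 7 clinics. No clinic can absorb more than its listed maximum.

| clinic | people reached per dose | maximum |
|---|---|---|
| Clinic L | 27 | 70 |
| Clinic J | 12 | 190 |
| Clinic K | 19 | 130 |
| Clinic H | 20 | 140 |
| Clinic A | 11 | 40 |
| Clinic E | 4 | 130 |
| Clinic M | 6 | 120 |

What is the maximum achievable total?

Order the clinics by people reached per dose: Clinic L 27 > Clinic H 20 > Clinic K 19 > Clinic J 12 > Clinic A 11 > Clinic M 6 > Clinic E 4.
Give Clinic L 70 to hit its cap of 70 — 410 left.
Clinic H takes 140 to reach its cap of 140 — 270 left.
Clinic K: +130 to 130 (cap) — 140 left.
Only 140 left; Clinic J takes them to reach 140.
Total = 27×70 + 12×140 + 19×130 + 20×140 = 8840.

8840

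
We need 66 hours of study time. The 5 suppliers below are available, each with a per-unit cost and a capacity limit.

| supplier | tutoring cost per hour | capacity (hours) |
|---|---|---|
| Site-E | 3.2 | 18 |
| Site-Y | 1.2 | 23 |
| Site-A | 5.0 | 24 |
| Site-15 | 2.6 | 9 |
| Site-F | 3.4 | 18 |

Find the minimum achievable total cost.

Fill from the cheapest supplier first.
Take 23 from Site-Y at 1.2 — need 43 more.
Site-15 at 2.6: take all 9 hours — 34 still needed.
Site-E (3.2): use full 18 — 16 hours to go.
Take 16 from Site-F at 3.4 to finish.
Site-A: unused.
Cost = 23×1.2 + 9×2.6 + 18×3.2 + 16×3.4 = 163.

163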